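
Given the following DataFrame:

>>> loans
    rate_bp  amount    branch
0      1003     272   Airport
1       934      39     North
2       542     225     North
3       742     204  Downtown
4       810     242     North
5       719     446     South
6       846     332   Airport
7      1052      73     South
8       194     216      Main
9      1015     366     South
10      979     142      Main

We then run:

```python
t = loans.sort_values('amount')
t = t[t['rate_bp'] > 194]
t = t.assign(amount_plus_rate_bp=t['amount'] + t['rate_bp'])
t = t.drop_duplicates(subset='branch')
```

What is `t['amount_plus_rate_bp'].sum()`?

5440

sort by amount:
    rate_bp  amount    branch
1       934      39     North
7      1052      73     South
10      979     142      Main
3       742     204  Downtown
8       194     216      Main
2       542     225     North
4       810     242     North
0      1003     272   Airport
6       846     332   Airport
9      1015     366     South
5       719     446     South
filter rows where rate_bp > 194:
    rate_bp  amount    branch
1       934      39     North
7      1052      73     South
10      979     142      Main
3       742     204  Downtown
2       542     225     North
4       810     242     North
0      1003     272   Airport
6       846     332   Airport
9      1015     366     South
5       719     446     South
add column amount_plus_rate_bp = t['amount'] + t['rate_bp']:
    rate_bp  amount    branch  amount_plus_rate_bp
1       934      39     North                  973
7      1052      73     South                 1125
10      979     142      Main                 1121
3       742     204  Downtown                  946
2       542     225     North                  767
4       810     242     North                 1052
0      1003     272   Airport                 1275
6       846     332   Airport                 1178
9      1015     366     South                 1381
5       719     446     South                 1165
drop duplicate branch (keep=first):
    rate_bp  amount    branch  amount_plus_rate_bp
1       934      39     North                  973
7      1052      73     South                 1125
10      979     142      Main                 1121
3       742     204  Downtown                  946
0      1003     272   Airport                 1275
So sum() = 5440.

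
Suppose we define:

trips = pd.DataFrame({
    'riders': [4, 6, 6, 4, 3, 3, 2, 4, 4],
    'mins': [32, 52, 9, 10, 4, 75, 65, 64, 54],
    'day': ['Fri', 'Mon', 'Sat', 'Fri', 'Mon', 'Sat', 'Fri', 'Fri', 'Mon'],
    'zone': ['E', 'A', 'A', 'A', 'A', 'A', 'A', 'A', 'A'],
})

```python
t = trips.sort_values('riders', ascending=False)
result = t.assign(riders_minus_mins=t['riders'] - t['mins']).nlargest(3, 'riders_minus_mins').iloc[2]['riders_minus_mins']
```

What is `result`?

-6

sort by riders descending:
   riders  mins  day zone
1       6    52  Mon    A
2       6     9  Sat    A
0       4    32  Fri    E
3       4    10  Fri    A
7       4    64  Fri    A
8       4    54  Mon    A
4       3     4  Mon    A
5       3    75  Sat    A
6       2    65  Fri    A
add column riders_minus_mins = t['riders'] - t['mins']:
   riders  mins  day zone  riders_minus_mins
1       6    52  Mon    A                -46
2       6     9  Sat    A                 -3
0       4    32  Fri    E                -28
3       4    10  Fri    A                 -6
7       4    64  Fri    A                -60
8       4    54  Mon    A                -50
4       3     4  Mon    A                 -1
5       3    75  Sat    A                -72
6       2    65  Fri    A                -63
take 3 rows with largest riders_minus_mins:
   riders  mins  day zone  riders_minus_mins
4       3     4  Mon    A                 -1
2       6     9  Sat    A                 -3
3       4    10  Fri    A                 -6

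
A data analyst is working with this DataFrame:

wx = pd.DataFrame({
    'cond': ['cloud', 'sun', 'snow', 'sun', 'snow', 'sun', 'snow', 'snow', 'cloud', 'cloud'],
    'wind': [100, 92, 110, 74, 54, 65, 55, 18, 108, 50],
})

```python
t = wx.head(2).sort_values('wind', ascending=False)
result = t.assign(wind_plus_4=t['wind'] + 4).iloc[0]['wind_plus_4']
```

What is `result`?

take first 2 rows:
    cond  wind
0  cloud   100
1    sun    92
sort by wind descending:
    cond  wind
0  cloud   100
1    sun    92
add column wind_plus_4 = t['wind'] + 4:
    cond  wind  wind_plus_4
0  cloud   100          104
1    sun    92           96
Finally, value at position 0, column 'wind_plus_4' = 104.

104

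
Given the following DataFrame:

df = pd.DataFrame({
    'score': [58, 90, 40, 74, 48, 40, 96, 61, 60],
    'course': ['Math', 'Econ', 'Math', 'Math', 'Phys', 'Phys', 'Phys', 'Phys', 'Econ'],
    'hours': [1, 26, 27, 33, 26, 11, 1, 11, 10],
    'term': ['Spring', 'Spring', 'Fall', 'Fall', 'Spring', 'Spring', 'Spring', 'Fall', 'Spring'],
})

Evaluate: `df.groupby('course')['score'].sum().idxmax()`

Phys

group by course, sum of score:
course
Econ    150
Math    172
Phys    245
Name: score, dtype: int64
Then the label with the largest value: Phys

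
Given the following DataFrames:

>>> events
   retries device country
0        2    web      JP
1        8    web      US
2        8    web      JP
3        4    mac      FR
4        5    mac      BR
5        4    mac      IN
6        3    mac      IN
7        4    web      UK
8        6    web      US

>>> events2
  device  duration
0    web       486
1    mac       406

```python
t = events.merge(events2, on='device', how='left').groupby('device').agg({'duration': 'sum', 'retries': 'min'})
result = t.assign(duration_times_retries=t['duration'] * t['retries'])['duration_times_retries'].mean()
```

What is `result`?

merge on 'device' (how='left') → 9 rows:
   retries device country  duration
0        2    web      JP       486
1        8    web      US       486
2        8    web      JP       486
3        4    mac      FR       406
4        5    mac      BR       406
5        4    mac      IN       406
6        3    mac      IN       406
7        4    web      UK       486
8        6    web      US       486
group by device: sum(duration), min(retries):
        duration  retries
device                   
mac         1624        3
web         2430        2
add column duration_times_retries = t['duration'] * t['retries']:
        duration  retries  duration_times_retries
device                                           
mac         1624        3                    4872
web         2430        2                    4860
Then the mean of column 'duration_times_retries': 4866.0

4866.0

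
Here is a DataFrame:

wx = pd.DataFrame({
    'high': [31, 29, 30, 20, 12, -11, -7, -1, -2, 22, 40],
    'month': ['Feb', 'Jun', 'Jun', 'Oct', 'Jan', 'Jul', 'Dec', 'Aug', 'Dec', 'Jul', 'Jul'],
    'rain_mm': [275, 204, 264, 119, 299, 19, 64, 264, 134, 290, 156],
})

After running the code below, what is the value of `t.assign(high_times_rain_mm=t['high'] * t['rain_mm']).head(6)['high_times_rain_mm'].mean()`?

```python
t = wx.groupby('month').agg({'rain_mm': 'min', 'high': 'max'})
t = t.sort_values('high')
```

group by month: min(rain_mm), max(high):
       rain_mm  high
month               
Aug        264    -1
Dec         64    -2
Feb        275    31
Jan        299    12
Jul         19    40
Jun        204    30
Oct        119    20
sort by high:
       rain_mm  high
month               
Dec         64    -2
Aug        264    -1
Jan        299    12
Oct        119    20
Jun        204    30
Feb        275    31
Jul         19    40
add column high_times_rain_mm = t['high'] * t['rain_mm']:
       rain_mm  high  high_times_rain_mm
month                                   
Dec         64    -2                -128
Aug        264    -1                -264
Jan        299    12                3588
Oct        119    20                2380
Jun        204    30                6120
Feb        275    31                8525
Jul         19    40                 760
take first 6 rows:
       rain_mm  high  high_times_rain_mm
month                                   
Dec         64    -2                -128
Aug        264    -1                -264
Jan        299    12                3588
Oct        119    20                2380
Jun        204    30                6120
Feb        275    31                8525
mean of column 'high_times_rain_mm' → 3370.16666667

3370.16666667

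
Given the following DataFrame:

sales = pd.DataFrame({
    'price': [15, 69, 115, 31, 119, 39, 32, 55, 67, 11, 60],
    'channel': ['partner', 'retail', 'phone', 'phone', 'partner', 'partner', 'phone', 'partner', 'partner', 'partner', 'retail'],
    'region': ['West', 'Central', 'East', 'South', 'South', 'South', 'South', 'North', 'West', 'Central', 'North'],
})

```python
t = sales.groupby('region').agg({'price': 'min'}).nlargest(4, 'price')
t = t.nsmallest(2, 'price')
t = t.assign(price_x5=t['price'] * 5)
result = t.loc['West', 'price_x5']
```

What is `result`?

75

group by region, min of price:
         price
region        
Central     11
East       115
North       55
South       31
West        15
take 4 rows with largest price:
        price
region       
East      115
North      55
South      31
West       15
take 2 rows with smallest price:
        price
region       
West       15
South      31
add column price_x5 = t['price'] * 5:
        price  price_x5
region                 
West       15        75
South      31       155
Finally, value at row 'West', column 'price_x5' = 75.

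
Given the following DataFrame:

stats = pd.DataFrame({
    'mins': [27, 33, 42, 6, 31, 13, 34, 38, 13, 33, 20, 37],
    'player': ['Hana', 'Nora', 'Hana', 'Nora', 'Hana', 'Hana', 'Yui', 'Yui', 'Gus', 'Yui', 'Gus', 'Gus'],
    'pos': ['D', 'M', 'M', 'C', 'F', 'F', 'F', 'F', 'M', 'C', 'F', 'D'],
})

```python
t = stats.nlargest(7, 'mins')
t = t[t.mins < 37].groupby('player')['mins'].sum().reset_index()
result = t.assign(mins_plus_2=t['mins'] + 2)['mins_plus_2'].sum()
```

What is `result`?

take 7 rows with largest mins:
    mins player pos
2     42   Hana   M
7     38    Yui   F
11    37    Gus   D
6     34    Yui   F
1     33   Nora   M
9     33    Yui   C
4     31   Hana   F
filter rows where mins < 37:
   mins player pos
6    34    Yui   F
1    33   Nora   M
9    33    Yui   C
4    31   Hana   F
group by player, sum of mins:
player
Hana    31
Nora    33
Yui     67
Name: mins, dtype: int64
reset_index():
  player  mins
0   Hana    31
1   Nora    33
2    Yui    67
add column mins_plus_2 = t['mins'] + 2:
  player  mins  mins_plus_2
0   Hana    31           33
1   Nora    33           35
2    Yui    67           69
Taking the sum of column 'mins_plus_2' gives 137.

137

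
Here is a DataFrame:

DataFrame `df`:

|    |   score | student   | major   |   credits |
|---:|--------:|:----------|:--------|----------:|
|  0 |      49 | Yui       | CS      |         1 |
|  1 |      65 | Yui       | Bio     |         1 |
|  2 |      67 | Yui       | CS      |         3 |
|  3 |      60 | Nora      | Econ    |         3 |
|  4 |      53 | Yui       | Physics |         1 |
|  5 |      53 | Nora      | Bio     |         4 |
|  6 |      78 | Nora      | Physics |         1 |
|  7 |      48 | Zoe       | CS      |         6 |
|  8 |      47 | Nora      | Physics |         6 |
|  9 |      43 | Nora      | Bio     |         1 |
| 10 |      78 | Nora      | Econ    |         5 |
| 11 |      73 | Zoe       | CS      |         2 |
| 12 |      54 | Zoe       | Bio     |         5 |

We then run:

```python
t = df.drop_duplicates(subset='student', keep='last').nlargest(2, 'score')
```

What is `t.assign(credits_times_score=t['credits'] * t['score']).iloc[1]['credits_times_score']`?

270

drop duplicate student (keep=last):
    score student    major  credits
4      53     Yui  Physics        1
10     78    Nora     Econ        5
12     54     Zoe      Bio        5
take 2 rows with largest score:
    score student major  credits
10     78    Nora  Econ        5
12     54     Zoe   Bio        5
add column credits_times_score = t['credits'] * t['score']:
    score student major  credits  credits_times_score
10     78    Nora  Econ        5                  390
12     54     Zoe   Bio        5                  270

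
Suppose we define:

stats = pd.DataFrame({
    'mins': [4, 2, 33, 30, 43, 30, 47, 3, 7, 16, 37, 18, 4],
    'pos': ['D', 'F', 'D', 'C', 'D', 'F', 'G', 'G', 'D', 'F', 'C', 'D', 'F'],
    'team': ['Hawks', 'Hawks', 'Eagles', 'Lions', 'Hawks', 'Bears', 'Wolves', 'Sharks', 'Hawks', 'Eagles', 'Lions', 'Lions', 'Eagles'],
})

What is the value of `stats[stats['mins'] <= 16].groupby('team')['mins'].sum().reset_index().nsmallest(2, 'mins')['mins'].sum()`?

16

filter rows where mins <= 16:
    mins pos    team
0      4   D   Hawks
1      2   F   Hawks
7      3   G  Sharks
8      7   D   Hawks
9     16   F  Eagles
12     4   F  Eagles
group by team, sum of mins:
team
Eagles    20
Hawks     13
Sharks     3
Name: mins, dtype: int64
reset_index():
     team  mins
0  Eagles    20
1   Hawks    13
2  Sharks     3
take 2 rows with smallest mins:
     team  mins
2  Sharks     3
1   Hawks    13
sum of column 'mins' → 16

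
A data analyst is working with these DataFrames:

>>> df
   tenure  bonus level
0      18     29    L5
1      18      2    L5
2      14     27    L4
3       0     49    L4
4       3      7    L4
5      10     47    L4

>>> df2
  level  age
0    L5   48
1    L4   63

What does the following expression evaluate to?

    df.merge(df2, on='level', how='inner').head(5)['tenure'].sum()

53

merge on 'level' (how='inner') → 6 rows:
   tenure  bonus level  age
0      18     29    L5   48
1      18      2    L5   48
2      14     27    L4   63
3       0     49    L4   63
4       3      7    L4   63
5      10     47    L4   63
take first 5 rows:
   tenure  bonus level  age
0      18     29    L5   48
1      18      2    L5   48
2      14     27    L4   63
3       0     49    L4   63
4       3      7    L4   63
Then the sum of column 'tenure': 53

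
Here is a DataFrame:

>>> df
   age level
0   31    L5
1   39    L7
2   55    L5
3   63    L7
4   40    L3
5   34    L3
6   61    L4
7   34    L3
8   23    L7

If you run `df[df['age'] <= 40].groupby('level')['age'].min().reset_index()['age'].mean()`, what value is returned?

filter rows where age <= 40:
   age level
0   31    L5
1   39    L7
4   40    L3
5   34    L3
7   34    L3
8   23    L7
group by level, min of age:
level
L3    34
L5    31
L7    23
Name: age, dtype: int64
reset_index():
  level  age
0    L3   34
1    L5   31
2    L7   23
Then the mean of column 'age': 29.3333333333

29.3333333333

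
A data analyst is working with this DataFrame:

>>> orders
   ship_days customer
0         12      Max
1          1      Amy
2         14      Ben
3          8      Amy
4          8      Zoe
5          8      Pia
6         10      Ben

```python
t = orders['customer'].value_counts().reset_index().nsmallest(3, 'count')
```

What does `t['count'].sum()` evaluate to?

3

value_counts of customer:
customer
Amy    2
Ben    2
Max    1
Zoe    1
Pia    1
Name: count, dtype: int64
reset_index():
  customer  count
0      Amy      2
1      Ben      2
2      Max      1
3      Zoe      1
4      Pia      1
take 3 rows with smallest count:
  customer  count
2      Max      1
3      Zoe      1
4      Pia      1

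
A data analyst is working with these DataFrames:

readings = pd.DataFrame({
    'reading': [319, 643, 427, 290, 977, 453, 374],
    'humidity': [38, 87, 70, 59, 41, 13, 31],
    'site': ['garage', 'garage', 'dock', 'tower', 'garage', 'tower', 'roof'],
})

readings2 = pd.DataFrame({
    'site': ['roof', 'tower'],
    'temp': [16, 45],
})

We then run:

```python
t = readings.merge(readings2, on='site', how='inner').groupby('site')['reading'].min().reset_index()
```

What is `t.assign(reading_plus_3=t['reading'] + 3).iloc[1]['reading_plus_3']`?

293

merge on 'site' (how='inner') → 3 rows:
   reading  humidity   site  temp
0      290        59  tower    45
1      453        13  tower    45
2      374        31   roof    16
group by site, min of reading:
site
roof     374
tower    290
Name: reading, dtype: int64
reset_index():
    site  reading
0   roof      374
1  tower      290
add column reading_plus_3 = t['reading'] + 3:
    site  reading  reading_plus_3
0   roof      374             377
1  tower      290             293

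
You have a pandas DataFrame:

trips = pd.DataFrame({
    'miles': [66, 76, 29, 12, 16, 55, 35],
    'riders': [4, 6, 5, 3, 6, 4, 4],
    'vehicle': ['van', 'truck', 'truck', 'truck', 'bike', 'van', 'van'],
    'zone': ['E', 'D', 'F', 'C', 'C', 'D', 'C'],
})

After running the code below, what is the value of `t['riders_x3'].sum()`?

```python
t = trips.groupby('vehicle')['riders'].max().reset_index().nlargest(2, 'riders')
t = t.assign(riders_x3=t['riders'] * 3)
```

36

group by vehicle, max of riders:
vehicle
bike     6
truck    6
van      4
Name: riders, dtype: int64
reset_index():
  vehicle  riders
0    bike       6
1   truck       6
2     van       4
take 2 rows with largest riders:
  vehicle  riders
0    bike       6
1   truck       6
add column riders_x3 = t['riders'] * 3:
  vehicle  riders  riders_x3
0    bike       6         18
1   truck       6         18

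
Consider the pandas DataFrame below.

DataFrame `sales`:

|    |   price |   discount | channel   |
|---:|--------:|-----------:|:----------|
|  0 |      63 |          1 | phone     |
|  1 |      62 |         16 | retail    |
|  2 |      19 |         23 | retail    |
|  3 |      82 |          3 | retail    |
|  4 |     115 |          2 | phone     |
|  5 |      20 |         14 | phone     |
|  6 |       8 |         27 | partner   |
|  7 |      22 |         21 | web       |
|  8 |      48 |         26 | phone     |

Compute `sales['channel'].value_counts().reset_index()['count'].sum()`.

value_counts of channel:
channel
phone      4
retail     3
partner    1
web        1
Name: count, dtype: int64
reset_index():
   channel  count
0    phone      4
1   retail      3
2  partner      1
3      web      1
Then the sum of column 'count': 9

9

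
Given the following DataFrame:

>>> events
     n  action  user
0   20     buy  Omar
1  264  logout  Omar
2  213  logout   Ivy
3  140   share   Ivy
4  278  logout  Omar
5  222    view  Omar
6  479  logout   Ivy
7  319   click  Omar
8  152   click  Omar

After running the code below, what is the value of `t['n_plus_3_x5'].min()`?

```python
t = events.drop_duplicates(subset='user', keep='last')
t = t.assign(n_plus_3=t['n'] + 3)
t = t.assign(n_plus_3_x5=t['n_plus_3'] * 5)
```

drop duplicate user (keep=last):
     n  action  user
6  479  logout   Ivy
8  152   click  Omar
add column n_plus_3 = t['n'] + 3:
     n  action  user  n_plus_3
6  479  logout   Ivy       482
8  152   click  Omar       155
add column n_plus_3_x5 = t['n_plus_3'] * 5:
     n  action  user  n_plus_3  n_plus_3_x5
6  479  logout   Ivy       482         2410
8  152   click  Omar       155          775
So min() = 775.

775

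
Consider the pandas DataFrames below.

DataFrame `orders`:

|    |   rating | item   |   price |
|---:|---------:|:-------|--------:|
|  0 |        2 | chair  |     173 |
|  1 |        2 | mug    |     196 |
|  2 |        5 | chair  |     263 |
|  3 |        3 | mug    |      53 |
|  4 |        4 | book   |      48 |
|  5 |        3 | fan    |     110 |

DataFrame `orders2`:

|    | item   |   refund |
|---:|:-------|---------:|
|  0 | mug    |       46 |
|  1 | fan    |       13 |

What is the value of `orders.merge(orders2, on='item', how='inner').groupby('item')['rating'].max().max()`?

merge on 'item' (how='inner') → 3 rows:
   rating item  price  refund
0       2  mug    196      46
1       3  mug     53      46
2       3  fan    110      13
group by item, max of rating:
item
fan    3
mug    3
Name: rating, dtype: int64
Hence 3.

3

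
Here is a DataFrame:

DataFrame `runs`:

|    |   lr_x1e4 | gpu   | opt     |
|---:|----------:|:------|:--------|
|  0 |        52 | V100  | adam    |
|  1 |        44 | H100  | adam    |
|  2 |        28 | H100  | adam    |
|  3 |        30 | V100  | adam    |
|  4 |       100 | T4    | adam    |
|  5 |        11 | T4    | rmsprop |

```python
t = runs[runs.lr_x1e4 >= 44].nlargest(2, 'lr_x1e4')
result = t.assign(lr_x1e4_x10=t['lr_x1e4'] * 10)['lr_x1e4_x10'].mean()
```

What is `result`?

760.0

filter rows where lr_x1e4 >= 44:
   lr_x1e4   gpu   opt
0       52  V100  adam
1       44  H100  adam
4      100    T4  adam
take 2 rows with largest lr_x1e4:
   lr_x1e4   gpu   opt
4      100    T4  adam
0       52  V100  adam
add column lr_x1e4_x10 = t['lr_x1e4'] * 10:
   lr_x1e4   gpu   opt  lr_x1e4_x10
4      100    T4  adam         1000
0       52  V100  adam          520
The mean of column 'lr_x1e4_x10' is 760.0.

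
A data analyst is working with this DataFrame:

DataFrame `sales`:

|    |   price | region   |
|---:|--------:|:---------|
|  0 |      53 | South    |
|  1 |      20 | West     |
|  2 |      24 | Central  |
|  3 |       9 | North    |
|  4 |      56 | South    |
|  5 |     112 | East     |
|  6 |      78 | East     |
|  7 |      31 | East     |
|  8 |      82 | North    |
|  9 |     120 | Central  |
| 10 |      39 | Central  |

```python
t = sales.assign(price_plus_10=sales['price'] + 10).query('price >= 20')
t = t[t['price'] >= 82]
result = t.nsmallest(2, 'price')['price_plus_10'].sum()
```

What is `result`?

add column price_plus_10 = sales['price'] + 10:
    price   region  price_plus_10
0      53    South             63
1      20     West             30
2      24  Central             34
3       9    North             19
4      56    South             66
5     112     East            122
6      78     East             88
7      31     East             41
8      82    North             92
9     120  Central            130
10     39  Central             49
filter rows where price >= 20:
    price   region  price_plus_10
0      53    South             63
1      20     West             30
2      24  Central             34
4      56    South             66
5     112     East            122
6      78     East             88
7      31     East             41
8      82    North             92
9     120  Central            130
10     39  Central             49
filter rows where price >= 82:
   price   region  price_plus_10
5    112     East            122
8     82    North             92
9    120  Central            130
take 2 rows with smallest price:
   price region  price_plus_10
8     82  North             92
5    112   East            122

214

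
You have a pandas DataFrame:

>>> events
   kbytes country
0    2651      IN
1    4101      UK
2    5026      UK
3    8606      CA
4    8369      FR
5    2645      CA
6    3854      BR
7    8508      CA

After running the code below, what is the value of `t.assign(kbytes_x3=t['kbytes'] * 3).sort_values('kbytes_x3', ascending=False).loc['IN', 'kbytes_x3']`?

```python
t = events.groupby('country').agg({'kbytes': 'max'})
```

group by country, max of kbytes:
         kbytes
country        
BR         3854
CA         8606
FR         8369
IN         2651
UK         5026
add column kbytes_x3 = t['kbytes'] * 3:
         kbytes  kbytes_x3
country                   
BR         3854      11562
CA         8606      25818
FR         8369      25107
IN         2651       7953
UK         5026      15078
sort by kbytes_x3 descending:
         kbytes  kbytes_x3
country                   
CA         8606      25818
FR         8369      25107
UK         5026      15078
BR         3854      11562
IN         2651       7953
Reading off the value at row 'IN', column 'kbytes_x3', we get 7953.

7953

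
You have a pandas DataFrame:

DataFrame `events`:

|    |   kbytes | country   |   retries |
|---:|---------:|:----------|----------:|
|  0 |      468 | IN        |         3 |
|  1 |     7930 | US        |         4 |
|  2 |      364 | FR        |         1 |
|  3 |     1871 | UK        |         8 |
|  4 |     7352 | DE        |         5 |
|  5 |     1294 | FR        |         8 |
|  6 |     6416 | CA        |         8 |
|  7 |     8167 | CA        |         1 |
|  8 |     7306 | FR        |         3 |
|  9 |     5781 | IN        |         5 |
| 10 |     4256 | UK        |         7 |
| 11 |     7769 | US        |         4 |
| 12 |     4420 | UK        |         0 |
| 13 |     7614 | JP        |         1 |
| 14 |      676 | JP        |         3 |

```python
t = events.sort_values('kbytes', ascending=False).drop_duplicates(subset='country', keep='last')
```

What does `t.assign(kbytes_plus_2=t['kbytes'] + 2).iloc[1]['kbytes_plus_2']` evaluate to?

sort by kbytes descending:
    kbytes country  retries
7     8167      CA        1
1     7930      US        4
11    7769      US        4
13    7614      JP        1
4     7352      DE        5
8     7306      FR        3
6     6416      CA        8
9     5781      IN        5
12    4420      UK        0
10    4256      UK        7
3     1871      UK        8
5     1294      FR        8
14     676      JP        3
0      468      IN        3
2      364      FR        1
drop duplicate country (keep=last):
    kbytes country  retries
11    7769      US        4
4     7352      DE        5
6     6416      CA        8
3     1871      UK        8
14     676      JP        3
0      468      IN        3
2      364      FR        1
add column kbytes_plus_2 = t['kbytes'] + 2:
    kbytes country  retries  kbytes_plus_2
11    7769      US        4           7771
4     7352      DE        5           7354
6     6416      CA        8           6418
3     1871      UK        8           1873
14     676      JP        3            678
0      468      IN        3            470
2      364      FR        1            366
value at position 1, column 'kbytes_plus_2' → 7354

7354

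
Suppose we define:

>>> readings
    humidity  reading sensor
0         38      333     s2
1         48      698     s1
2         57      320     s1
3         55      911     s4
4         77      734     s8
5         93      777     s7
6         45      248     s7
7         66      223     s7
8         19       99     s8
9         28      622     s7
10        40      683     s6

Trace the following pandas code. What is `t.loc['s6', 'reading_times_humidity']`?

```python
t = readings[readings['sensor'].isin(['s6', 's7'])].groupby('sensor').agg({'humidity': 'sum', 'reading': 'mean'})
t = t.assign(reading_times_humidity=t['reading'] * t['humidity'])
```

27320.0

filter rows where sensor in ['s6', 's7']:
    humidity  reading sensor
5         93      777     s7
6         45      248     s7
7         66      223     s7
9         28      622     s7
10        40      683     s6
group by sensor: sum(humidity), mean(reading):
        humidity  reading
sensor                   
s6            40    683.0
s7           232    467.5
add column reading_times_humidity = t['reading'] * t['humidity']:
        humidity  reading  reading_times_humidity
sensor                                           
s6            40    683.0                 27320.0
s7           232    467.5                108460.0
Hence 27320.0.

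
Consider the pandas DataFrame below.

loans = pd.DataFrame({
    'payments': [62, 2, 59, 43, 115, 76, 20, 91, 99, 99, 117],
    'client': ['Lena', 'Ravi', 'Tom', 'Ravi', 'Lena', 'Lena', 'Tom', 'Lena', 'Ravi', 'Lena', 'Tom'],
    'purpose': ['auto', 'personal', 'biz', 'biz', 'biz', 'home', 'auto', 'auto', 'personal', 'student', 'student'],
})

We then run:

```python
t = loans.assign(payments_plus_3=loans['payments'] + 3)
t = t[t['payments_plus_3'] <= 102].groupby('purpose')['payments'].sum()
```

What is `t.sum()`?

551

add column payments_plus_3 = loans['payments'] + 3:
    payments client   purpose  payments_plus_3
0         62   Lena      auto               65
1          2   Ravi  personal                5
2         59    Tom       biz               62
3         43   Ravi       biz               46
4        115   Lena       biz              118
5         76   Lena      home               79
6         20    Tom      auto               23
7         91   Lena      auto               94
8         99   Ravi  personal              102
9         99   Lena   student              102
10       117    Tom   student              120
filter rows where payments_plus_3 <= 102:
   payments client   purpose  payments_plus_3
0        62   Lena      auto               65
1         2   Ravi  personal                5
2        59    Tom       biz               62
3        43   Ravi       biz               46
5        76   Lena      home               79
6        20    Tom      auto               23
7        91   Lena      auto               94
8        99   Ravi  personal              102
9        99   Lena   student              102
group by purpose, sum of payments:
purpose
auto        173
biz         102
home         76
personal    101
student      99
Name: payments, dtype: int64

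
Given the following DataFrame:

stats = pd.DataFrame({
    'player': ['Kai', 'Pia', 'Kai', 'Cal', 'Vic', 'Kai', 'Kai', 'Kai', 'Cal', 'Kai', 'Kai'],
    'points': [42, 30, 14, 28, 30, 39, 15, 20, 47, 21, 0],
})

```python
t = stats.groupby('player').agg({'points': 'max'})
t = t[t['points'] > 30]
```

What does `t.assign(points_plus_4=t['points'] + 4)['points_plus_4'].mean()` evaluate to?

group by player, max of points:
        points
player        
Cal         47
Kai         42
Pia         30
Vic         30
filter rows where points > 30:
        points
player        
Cal         47
Kai         42
add column points_plus_4 = t['points'] + 4:
        points  points_plus_4
player                       
Cal         47             51
Kai         42             46

48.5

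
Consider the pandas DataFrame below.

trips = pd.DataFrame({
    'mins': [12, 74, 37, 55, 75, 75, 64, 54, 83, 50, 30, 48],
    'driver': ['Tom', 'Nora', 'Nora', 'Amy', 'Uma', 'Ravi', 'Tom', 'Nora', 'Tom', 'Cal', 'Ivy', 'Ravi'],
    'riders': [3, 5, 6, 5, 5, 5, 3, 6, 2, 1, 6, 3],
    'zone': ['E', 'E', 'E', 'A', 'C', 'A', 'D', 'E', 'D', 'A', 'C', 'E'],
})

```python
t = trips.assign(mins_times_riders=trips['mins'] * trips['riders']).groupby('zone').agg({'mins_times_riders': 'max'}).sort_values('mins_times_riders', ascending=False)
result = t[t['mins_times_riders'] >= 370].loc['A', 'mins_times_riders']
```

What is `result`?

375

add column mins_times_riders = trips['mins'] * trips['riders']:
    mins driver  riders zone  mins_times_riders
0     12    Tom       3    E                 36
1     74   Nora       5    E                370
2     37   Nora       6    E                222
3     55    Amy       5    A                275
4     75    Uma       5    C                375
5     75   Ravi       5    A                375
6     64    Tom       3    D                192
7     54   Nora       6    E                324
8     83    Tom       2    D                166
9     50    Cal       1    A                 50
10    30    Ivy       6    C                180
11    48   Ravi       3    E                144
group by zone, max of mins_times_riders:
      mins_times_riders
zone                   
A                   375
C                   375
D                   192
E                   370
sort by mins_times_riders descending:
      mins_times_riders
zone                   
A                   375
C                   375
E                   370
D                   192
filter rows where mins_times_riders >= 370:
      mins_times_riders
zone                   
A                   375
C                   375
E                   370
value at row 'A', column 'mins_times_riders' → 375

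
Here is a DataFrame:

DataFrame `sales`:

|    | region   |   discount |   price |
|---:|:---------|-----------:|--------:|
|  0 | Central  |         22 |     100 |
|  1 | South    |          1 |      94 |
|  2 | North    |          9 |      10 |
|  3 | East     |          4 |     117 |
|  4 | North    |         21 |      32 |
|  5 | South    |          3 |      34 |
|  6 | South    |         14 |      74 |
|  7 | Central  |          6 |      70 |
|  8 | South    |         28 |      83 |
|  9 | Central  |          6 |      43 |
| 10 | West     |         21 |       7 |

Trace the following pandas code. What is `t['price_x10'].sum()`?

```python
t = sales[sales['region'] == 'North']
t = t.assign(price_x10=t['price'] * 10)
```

filter rows where region == 'North':
  region  discount  price
2  North         9     10
4  North        21     32
add column price_x10 = t['price'] * 10:
  region  discount  price  price_x10
2  North         9     10        100
4  North        21     32        320
Reading off the sum of column 'price_x10', we get 420.

420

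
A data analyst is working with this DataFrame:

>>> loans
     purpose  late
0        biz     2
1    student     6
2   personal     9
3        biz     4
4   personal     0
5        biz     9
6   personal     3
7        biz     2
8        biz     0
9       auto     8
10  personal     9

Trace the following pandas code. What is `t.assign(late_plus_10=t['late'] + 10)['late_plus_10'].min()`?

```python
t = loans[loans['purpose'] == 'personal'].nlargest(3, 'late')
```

filter rows where purpose == 'personal':
     purpose  late
2   personal     9
4   personal     0
6   personal     3
10  personal     9
take 3 rows with largest late:
     purpose  late
2   personal     9
10  personal     9
6   personal     3
add column late_plus_10 = t['late'] + 10:
     purpose  late  late_plus_10
2   personal     9            19
10  personal     9            19
6   personal     3            13

13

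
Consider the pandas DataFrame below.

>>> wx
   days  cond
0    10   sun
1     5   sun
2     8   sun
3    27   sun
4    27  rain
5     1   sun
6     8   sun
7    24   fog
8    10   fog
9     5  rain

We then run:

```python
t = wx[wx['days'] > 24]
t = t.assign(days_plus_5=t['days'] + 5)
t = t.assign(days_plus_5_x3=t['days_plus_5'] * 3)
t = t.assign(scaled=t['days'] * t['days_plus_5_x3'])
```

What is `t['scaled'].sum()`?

filter rows where days > 24:
   days  cond
3    27   sun
4    27  rain
add column days_plus_5 = t['days'] + 5:
   days  cond  days_plus_5
3    27   sun           32
4    27  rain           32
add column days_plus_5_x3 = t['days_plus_5'] * 3:
   days  cond  days_plus_5  days_plus_5_x3
3    27   sun           32              96
4    27  rain           32              96
add column scaled = t['days'] * t['days_plus_5_x3']:
   days  cond  days_plus_5  days_plus_5_x3  scaled
3    27   sun           32              96    2592
4    27  rain           32              96    2592

5184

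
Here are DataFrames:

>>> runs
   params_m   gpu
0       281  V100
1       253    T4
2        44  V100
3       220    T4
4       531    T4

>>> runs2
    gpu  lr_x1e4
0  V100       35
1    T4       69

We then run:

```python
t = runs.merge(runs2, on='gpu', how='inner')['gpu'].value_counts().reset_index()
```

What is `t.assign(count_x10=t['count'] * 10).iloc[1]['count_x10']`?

20

merge on 'gpu' (how='inner') → 5 rows:
   params_m   gpu  lr_x1e4
0       281  V100       35
1       253    T4       69
2        44  V100       35
3       220    T4       69
4       531    T4       69
value_counts of gpu:
gpu
T4      3
V100    2
Name: count, dtype: int64
reset_index():
    gpu  count
0    T4      3
1  V100      2
add column count_x10 = t['count'] * 10:
    gpu  count  count_x10
0    T4      3         30
1  V100      2         20
So iloc[1]['count_x10'] = 20.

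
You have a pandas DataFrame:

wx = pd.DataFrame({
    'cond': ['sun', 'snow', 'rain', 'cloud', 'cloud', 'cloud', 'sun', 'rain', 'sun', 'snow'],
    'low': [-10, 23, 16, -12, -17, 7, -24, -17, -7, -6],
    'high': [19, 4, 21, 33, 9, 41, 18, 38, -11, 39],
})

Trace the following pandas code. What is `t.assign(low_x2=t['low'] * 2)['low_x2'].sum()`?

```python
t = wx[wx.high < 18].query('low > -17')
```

32

filter rows where high < 18:
    cond  low  high
1   snow   23     4
4  cloud  -17     9
8    sun   -7   -11
filter rows where low > -17:
   cond  low  high
1  snow   23     4
8   sun   -7   -11
add column low_x2 = t['low'] * 2:
   cond  low  high  low_x2
1  snow   23     4      46
8   sun   -7   -11     -14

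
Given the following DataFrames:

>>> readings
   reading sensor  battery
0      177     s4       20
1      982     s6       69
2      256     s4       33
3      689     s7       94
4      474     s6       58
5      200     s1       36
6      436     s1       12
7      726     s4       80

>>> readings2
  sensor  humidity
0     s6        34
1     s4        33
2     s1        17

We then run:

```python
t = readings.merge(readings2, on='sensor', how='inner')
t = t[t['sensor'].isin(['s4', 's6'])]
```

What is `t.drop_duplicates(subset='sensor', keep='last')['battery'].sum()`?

138

merge on 'sensor' (how='inner') → 7 rows:
   reading sensor  battery  humidity
0      177     s4       20        33
1      982     s6       69        34
2      256     s4       33        33
3      474     s6       58        34
4      200     s1       36        17
5      436     s1       12        17
6      726     s4       80        33
filter rows where sensor in ['s4', 's6']:
   reading sensor  battery  humidity
0      177     s4       20        33
1      982     s6       69        34
2      256     s4       33        33
3      474     s6       58        34
6      726     s4       80        33
drop duplicate sensor (keep=last):
   reading sensor  battery  humidity
3      474     s6       58        34
6      726     s4       80        33
Finally, sum of column 'battery' = 138.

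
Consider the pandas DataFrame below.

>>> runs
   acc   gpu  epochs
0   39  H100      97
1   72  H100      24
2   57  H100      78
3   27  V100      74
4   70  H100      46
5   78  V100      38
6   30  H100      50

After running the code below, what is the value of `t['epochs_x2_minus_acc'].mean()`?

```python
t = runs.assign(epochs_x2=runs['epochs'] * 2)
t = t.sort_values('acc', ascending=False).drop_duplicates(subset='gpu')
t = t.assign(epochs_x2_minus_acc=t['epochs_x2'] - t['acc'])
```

add column epochs_x2 = runs['epochs'] * 2:
   acc   gpu  epochs  epochs_x2
0   39  H100      97        194
1   72  H100      24         48
2   57  H100      78        156
3   27  V100      74        148
4   70  H100      46         92
5   78  V100      38         76
6   30  H100      50        100
sort by acc descending:
   acc   gpu  epochs  epochs_x2
5   78  V100      38         76
1   72  H100      24         48
4   70  H100      46         92
2   57  H100      78        156
0   39  H100      97        194
6   30  H100      50        100
3   27  V100      74        148
drop duplicate gpu (keep=first):
   acc   gpu  epochs  epochs_x2
5   78  V100      38         76
1   72  H100      24         48
add column epochs_x2_minus_acc = t['epochs_x2'] - t['acc']:
   acc   gpu  epochs  epochs_x2  epochs_x2_minus_acc
5   78  V100      38         76                   -2
1   72  H100      24         48                  -24

-13.0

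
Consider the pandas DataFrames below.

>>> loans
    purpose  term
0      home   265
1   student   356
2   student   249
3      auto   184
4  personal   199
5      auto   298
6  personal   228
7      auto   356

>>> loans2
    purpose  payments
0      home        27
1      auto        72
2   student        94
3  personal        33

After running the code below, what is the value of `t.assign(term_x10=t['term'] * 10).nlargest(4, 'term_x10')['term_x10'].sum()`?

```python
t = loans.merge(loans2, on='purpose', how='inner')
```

12750

merge on 'purpose' (how='inner') → 8 rows:
    purpose  term  payments
0      home   265        27
1   student   356        94
2   student   249        94
3      auto   184        72
4  personal   199        33
5      auto   298        72
6  personal   228        33
7      auto   356        72
add column term_x10 = t['term'] * 10:
    purpose  term  payments  term_x10
0      home   265        27      2650
1   student   356        94      3560
2   student   249        94      2490
3      auto   184        72      1840
4  personal   199        33      1990
5      auto   298        72      2980
6  personal   228        33      2280
7      auto   356        72      3560
take 4 rows with largest term_x10:
   purpose  term  payments  term_x10
1  student   356        94      3560
7     auto   356        72      3560
5     auto   298        72      2980
0     home   265        27      2650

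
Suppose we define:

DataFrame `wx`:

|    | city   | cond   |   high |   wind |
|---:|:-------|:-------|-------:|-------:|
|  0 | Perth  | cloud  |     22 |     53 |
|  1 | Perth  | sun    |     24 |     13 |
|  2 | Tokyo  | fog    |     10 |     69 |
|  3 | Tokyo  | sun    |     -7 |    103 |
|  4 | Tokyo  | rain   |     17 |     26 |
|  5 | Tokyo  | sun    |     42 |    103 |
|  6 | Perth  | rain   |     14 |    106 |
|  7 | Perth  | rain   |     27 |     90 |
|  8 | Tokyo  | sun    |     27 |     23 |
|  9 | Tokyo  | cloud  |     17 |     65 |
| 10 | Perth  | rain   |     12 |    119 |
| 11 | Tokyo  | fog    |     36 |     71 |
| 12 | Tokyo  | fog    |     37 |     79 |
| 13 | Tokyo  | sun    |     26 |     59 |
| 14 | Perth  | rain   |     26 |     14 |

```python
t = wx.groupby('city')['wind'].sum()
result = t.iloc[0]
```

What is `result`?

395

group by city, sum of wind:
city
Perth    395
Tokyo    598
Name: wind, dtype: int64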